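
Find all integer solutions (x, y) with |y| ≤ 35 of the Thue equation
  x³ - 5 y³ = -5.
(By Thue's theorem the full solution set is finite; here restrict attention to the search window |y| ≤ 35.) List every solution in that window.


The equation is x³ - 5y³ = -5. For fixed y, x³ = 5·y³ − 5, so a solution requires the RHS to be a perfect cube.
Strategy: iterate y from -35 to 35, compute RHS = 5·y³ − 5, and check whether it is a (positive or negative) perfect cube.
Check small values of y:
  y = 0: RHS = -5 is not a perfect cube.
  y = 1: RHS = 0 = (0)³ ⇒ x = 0 works.
  y = -1: RHS = -10 is not a perfect cube.
  y = 2: RHS = 35 is not a perfect cube.
  y = -2: RHS = -45 is not a perfect cube.
  y = 3: RHS = 130 is not a perfect cube.
  y = -3: RHS = -140 is not a perfect cube.
Continuing the search up to |y| = 35 finds no further solutions beyond those listed.
Collected solutions: (0, 1).

Solutions (with |y| ≤ 35): (0, 1).


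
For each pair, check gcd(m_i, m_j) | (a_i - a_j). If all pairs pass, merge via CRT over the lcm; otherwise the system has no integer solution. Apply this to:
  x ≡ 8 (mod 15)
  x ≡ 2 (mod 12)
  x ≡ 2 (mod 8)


Moduli 15, 12, 8 are not pairwise coprime, so CRT works modulo lcm(m_i) when all pairwise compatibility conditions hold.
Pairwise compatibility: gcd(m_i, m_j) must divide a_i - a_j for every pair.
Merge one congruence at a time:
  Start: x ≡ 8 (mod 15).
  Combine with x ≡ 2 (mod 12): gcd(15, 12) = 3; 2 - 8 = -6, which IS divisible by 3, so compatible.
    Write x = 8 + 15·t and substitute into x ≡ 2 (mod 12): 15·t ≡ 2 − 8 = -6 (mod 12).
    Divide the congruence (and modulus) by g = 3: 5·t ≡ -2 (mod 4).
    Reduce coefficients mod 4: 1·t ≡ 2 (mod 4).
    So t ≡ 2 (mod 4).
    Then x = 8 + 15·2 = 38, valid modulo lcm(15, 12) = 60: x ≡ 38 (mod 60).
  Combine with x ≡ 2 (mod 8): gcd(60, 8) = 4; 2 - 38 = -36, which IS divisible by 4, so compatible.
    Write x = 38 + 60·t and substitute into x ≡ 2 (mod 8): 60·t ≡ 2 − 38 = -36 (mod 8).
    Divide the congruence (and modulus) by g = 4: 15·t ≡ -9 (mod 2).
    Reduce coefficients mod 2: 1·t ≡ 1 (mod 2).
    So t ≡ 1 (mod 2).
    Then x = 38 + 60·1 = 98, valid modulo lcm(60, 8) = 120: x ≡ 98 (mod 120).
Verify: 98 mod 15 = 8, 98 mod 12 = 2, 98 mod 8 = 2.

x ≡ 98 (mod 120).


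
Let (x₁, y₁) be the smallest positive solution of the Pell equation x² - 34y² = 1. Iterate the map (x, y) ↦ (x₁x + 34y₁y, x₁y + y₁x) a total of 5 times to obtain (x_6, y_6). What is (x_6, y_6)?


Step 1: Find the fundamental solution (x₁, y₁) of x² - 34y² = 1.
  Expand √34 as a continued fraction. a₀ = ⌊√34⌋ = 5; iterate m_{k+1} = d_k·a_k − m_k, d_{k+1} = (34 − m_{k+1}²)/d_k, a_{k+1} = ⌊(a₀ + m_{k+1})/d_{k+1}⌋ (starting m₀ = 0, d₀ = 1), with convergents p_k = a_k·p_{k-1} + p_{k-2}, q_k = a_k·q_{k-1} + q_{k-2} (p₋₁ = 1, q₋₁ = 0):
  k = 0: a₀ = 5; p₀/q₀ = 5/1; p₀² − 34·q₀² = 25 − 34 = -9.
  k = 1: m = 5, d = 9, a = ⌊(5 + 5)/9⌋ = 1; p/q = (1·5 + 1)/(1·1 + 0) = 6/1; p² − 34·q² = 36 − 34 = 2.
  k = 2: m = 4, d = 2, a = ⌊(5 + 4)/2⌋ = 4; p/q = (4·6 + 5)/(4·1 + 1) = 29/5; p² − 34·q² = 841 − 850 = -9.
  k = 3: m = 4, d = 9, a = ⌊(5 + 4)/9⌋ = 1; p/q = (1·29 + 6)/(1·5 + 1) = 35/6; p² − 34·q² = 1225 − 1224 = 1.
  The first convergent with p² − 34·q² = 1 gives the fundamental solution (x₁, y₁) = (35, 6).
Step 2: Apply the recurrence (x_{n+1}, y_{n+1}) = (x₁x_n + 34y₁y_n, x₁y_n + y₁x_n) repeatedly.
  From (x_1, y_1) = (35, 6): x_2 = 35·35 + 34·6·6 = 2449; y_2 = 35·6 + 6·35 = 420.
  From (x_2, y_2) = (2449, 420): x_3 = 35·2449 + 34·6·420 = 171395; y_3 = 35·420 + 6·2449 = 29394.
  From (x_3, y_3) = (171395, 29394): x_4 = 35·171395 + 34·6·29394 = 11995201; y_4 = 35·29394 + 6·171395 = 2057160.
  From (x_4, y_4) = (11995201, 2057160): x_5 = 35·11995201 + 34·6·2057160 = 839492675; y_5 = 35·2057160 + 6·11995201 = 143971806.
  From (x_5, y_5) = (839492675, 143971806): x_6 = 35·839492675 + 34·6·143971806 = 58752492049; y_6 = 35·143971806 + 6·839492675 = 10075969260.
Step 3: Verify x_6² - 34·y_6² = 3451855321967808218401 - 3451855321967808218400 = 1 (should be 1). ✓

(x_1, y_1) = (35, 6); (x_6, y_6) = (58752492049, 10075969260).


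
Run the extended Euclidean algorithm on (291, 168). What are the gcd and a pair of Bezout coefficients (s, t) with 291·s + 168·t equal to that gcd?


Euclidean algorithm on (291, 168) — divide until remainder is 0:
  291 = 1 · 168 + 123
  168 = 1 · 123 + 45
  123 = 2 · 45 + 33
  45 = 1 · 33 + 12
  33 = 2 · 12 + 9
  12 = 1 · 9 + 3
  9 = 3 · 3 + 0
gcd(291, 168) = 3.
Track Bezout coefficients alongside the remainders: start with r₀ = 291 = a·1 + b·0 (s = 1, t = 0) and r₁ = 168 = a·0 + b·1 (s = 0, t = 1); each new remainder r_{k+1} = r_{k-1} − q_k·r_k inherits s_{k+1} = s_{k-1} − q_k·s_k, t_{k+1} = t_{k-1} − q_k·t_k, so r_k = a·s_k + b·t_k at every step:
  q = 1: r = 123, s = 1 − 1·0 = 1, t = 0 − 1·1 = -1  (check: 291·1 + 168·(-1) = 123)
  q = 1: r = 45, s = 0 − 1·1 = -1, t = 1 − 1·(-1) = 2  (check: 291·(-1) + 168·2 = 45)
  q = 2: r = 33, s = 1 − 2·(-1) = 3, t = -1 − 2·2 = -5  (check: 291·3 + 168·(-5) = 33)
  q = 1: r = 12, s = -1 − 1·3 = -4, t = 2 − 1·(-5) = 7  (check: 291·(-4) + 168·7 = 12)
  q = 2: r = 9, s = 3 − 2·(-4) = 11, t = -5 − 2·7 = -19  (check: 291·11 + 168·(-19) = 9)
  q = 1: r = 3, s = -4 − 1·11 = -15, t = 7 − 1·(-19) = 26  (check: 291·(-15) + 168·26 = 3)
The row with r = 3 (the gcd) gives the Bezout coefficients s = -15, t = 26.
Result: 291 · (-15) + 168 · (26) = 3.

gcd(291, 168) = 3; s = -15, t = 26 (check: 291·(-15) + 168·26 = 3).


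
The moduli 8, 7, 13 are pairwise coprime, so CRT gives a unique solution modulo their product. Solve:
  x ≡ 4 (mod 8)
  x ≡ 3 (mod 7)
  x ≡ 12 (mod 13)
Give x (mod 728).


Moduli 8, 7, 13 are pairwise coprime; by CRT there is a unique solution modulo M = 8 · 7 · 13 = 728.
Solve pairwise, accumulating the modulus:
  Start with x ≡ 4 (mod 8).
  Combine with x ≡ 3 (mod 7): since gcd(8, 7) = 1, we get a unique residue mod 56.
    Write x = 4 + 8·t and substitute into x ≡ 3 (mod 7): 8·t ≡ 3 − 4 = -1 (mod 7).
    Reduce coefficients mod 7: 1·t ≡ 6 (mod 7).
    So t ≡ 6 (mod 7).
    Then x = 4 + 8·6 = 52, valid modulo lcm(8, 7) = 56: x ≡ 52 (mod 56).
  Combine with x ≡ 12 (mod 13): since gcd(56, 13) = 1, we get a unique residue mod 728.
    Write x = 52 + 56·t and substitute into x ≡ 12 (mod 13): 56·t ≡ 12 − 52 = -40 (mod 13).
    Reduce coefficients mod 13: 4·t ≡ 12 (mod 13).
    The inverse of 4 mod 13 is 10 (since 4·10 = 40 = 3·13 + 1), so t ≡ 10·12 = 120 ≡ 3 (mod 13).
    Then x = 52 + 56·3 = 220, valid modulo lcm(56, 13) = 728: x ≡ 220 (mod 728).
Verify: 220 mod 8 = 4 ✓, 220 mod 7 = 3 ✓, 220 mod 13 = 12 ✓.

x ≡ 220 (mod 728).


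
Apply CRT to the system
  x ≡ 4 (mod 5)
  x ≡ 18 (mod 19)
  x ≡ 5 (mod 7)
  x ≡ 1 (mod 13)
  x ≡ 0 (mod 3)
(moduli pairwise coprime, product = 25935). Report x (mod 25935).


Product of moduli M = 5 · 19 · 7 · 13 · 3 = 25935.
Merge one congruence at a time:
  Start: x ≡ 4 (mod 5).
  Combine with x ≡ 18 (mod 19); new modulus lcm = 95.
    Write x = 4 + 5·t and substitute into x ≡ 18 (mod 19): 5·t ≡ 18 − 4 = 14 (mod 19).
    The inverse of 5 mod 19 is 4 (since 5·4 = 20 = 1·19 + 1), so t ≡ 4·14 = 56 ≡ 18 (mod 19).
    Then x = 4 + 5·18 = 94, valid modulo lcm(5, 19) = 95: x ≡ 94 (mod 95).
  Combine with x ≡ 5 (mod 7); new modulus lcm = 665.
    Write x = 94 + 95·t and substitute into x ≡ 5 (mod 7): 95·t ≡ 5 − 94 = -89 (mod 7).
    Reduce coefficients mod 7: 4·t ≡ 2 (mod 7).
    The inverse of 4 mod 7 is 2 (since 4·2 = 8 = 1·7 + 1), so t ≡ 2·2 = 4 ≡ 4 (mod 7).
    Then x = 94 + 95·4 = 474, valid modulo lcm(95, 7) = 665: x ≡ 474 (mod 665).
  Combine with x ≡ 1 (mod 13); new modulus lcm = 8645.
    Write x = 474 + 665·t and substitute into x ≡ 1 (mod 13): 665·t ≡ 1 − 474 = -473 (mod 13).
    Reduce coefficients mod 13: 2·t ≡ 8 (mod 13).
    The inverse of 2 mod 13 is 7 (since 2·7 = 14 = 1·13 + 1), so t ≡ 7·8 = 56 ≡ 4 (mod 13).
    Then x = 474 + 665·4 = 3134, valid modulo lcm(665, 13) = 8645: x ≡ 3134 (mod 8645).
  Combine with x ≡ 0 (mod 3); new modulus lcm = 25935.
    Write x = 3134 + 8645·t and substitute into x ≡ 0 (mod 3): 8645·t ≡ 0 − 3134 = -3134 (mod 3).
    Reduce coefficients mod 3: 2·t ≡ 1 (mod 3).
    The inverse of 2 mod 3 is 2 (since 2·2 = 4 = 1·3 + 1), so t ≡ 2·1 = 2 ≡ 2 (mod 3).
    Then x = 3134 + 8645·2 = 20424, valid modulo lcm(8645, 3) = 25935: x ≡ 20424 (mod 25935).
Verify against each original: 20424 mod 5 = 4, 20424 mod 19 = 18, 20424 mod 7 = 5, 20424 mod 13 = 1, 20424 mod 3 = 0.

x ≡ 20424 (mod 25935).


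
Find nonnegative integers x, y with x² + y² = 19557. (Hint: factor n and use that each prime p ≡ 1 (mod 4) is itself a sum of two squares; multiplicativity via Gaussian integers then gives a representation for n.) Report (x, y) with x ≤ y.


Step 1: Factor n = 19557 = 3^2 · 41 · 53.
Step 2: Check the mod-4 condition on each prime factor: 3 ≡ 3 (mod 4), exponent 2 (must be even); 41 ≡ 1 (mod 4), exponent 1; 53 ≡ 1 (mod 4), exponent 1.
All primes ≡ 3 (mod 4) appear to even exponent (or don't appear), so by the two-squares theorem n IS expressible as a sum of two squares.
Step 3: Build a representation. Group n = k² · m with k = 3 and m = 41 · 53 = 2173 (a product of primes ≡ 1 (mod 4)); a representation of m scales to one of n via (k·x)² + (k·y)² = k²(x² + y²). Each prime p ≡ 1 (mod 4) is itself a sum of two squares; find a² by testing p − a² for a perfect square:
  41: 41 − 1² = 40, 41 − 2² = 37, 41 − 3² = 32, 41 − 4² = 25 = 5² ⇒ 41 = 4² + 5².
  53: 53 − 1² = 52, 53 − 2² = 49 = 7² ⇒ 53 = 2² + 7².
  Combine using the Brahmagupta–Fibonacci identity (a² + b²)(c² + d²) = (ac − bd)² + (ad + bc)² = (ac + bd)² + (ad − bc)²:
  41 · 53 = 2173: from (4² + 5²)(2² + 7²), take (4·2 − 5·7, 4·7 + 5·2) = (8 − 35, 28 + 10) = (-27, 38); dropping signs (only squares matter) gives (27, 38); check 27² + 38² = 729 + 1444 = 2173 ✓.
  Scale by k = 3: (3·27, 3·38) = (81, 114).
Step 4: Order so x ≤ y and verify: 81² + 114² = 6561 + 12996 = 19557 = n. ✓

n = 19557 = 81² + 114² (one valid representation with x ≤ y).


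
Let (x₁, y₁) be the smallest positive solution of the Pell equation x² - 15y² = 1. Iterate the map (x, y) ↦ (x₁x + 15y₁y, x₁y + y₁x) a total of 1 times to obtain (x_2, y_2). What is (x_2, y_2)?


Step 1: Find the fundamental solution (x₁, y₁) of x² - 15y² = 1.
  Expand √15 as a continued fraction. a₀ = ⌊√15⌋ = 3; iterate m_{k+1} = d_k·a_k − m_k, d_{k+1} = (15 − m_{k+1}²)/d_k, a_{k+1} = ⌊(a₀ + m_{k+1})/d_{k+1}⌋ (starting m₀ = 0, d₀ = 1), with convergents p_k = a_k·p_{k-1} + p_{k-2}, q_k = a_k·q_{k-1} + q_{k-2} (p₋₁ = 1, q₋₁ = 0):
  k = 0: a₀ = 3; p₀/q₀ = 3/1; p₀² − 15·q₀² = 9 − 15 = -6.
  k = 1: m = 3, d = 6, a = ⌊(3 + 3)/6⌋ = 1; p/q = (1·3 + 1)/(1·1 + 0) = 4/1; p² − 15·q² = 16 − 15 = 1.
  The first convergent with p² − 15·q² = 1 gives the fundamental solution (x₁, y₁) = (4, 1).
Step 2: Apply the recurrence (x_{n+1}, y_{n+1}) = (x₁x_n + 15y₁y_n, x₁y_n + y₁x_n) repeatedly.
  From (x_1, y_1) = (4, 1): x_2 = 4·4 + 15·1·1 = 31; y_2 = 4·1 + 1·4 = 8.
Step 3: Verify x_2² - 15·y_2² = 961 - 960 = 1 (should be 1). ✓

(x_1, y_1) = (4, 1); (x_2, y_2) = (31, 8).


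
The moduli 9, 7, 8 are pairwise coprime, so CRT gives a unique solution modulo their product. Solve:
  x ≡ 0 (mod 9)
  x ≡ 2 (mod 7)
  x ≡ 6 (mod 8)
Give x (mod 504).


Moduli 9, 7, 8 are pairwise coprime; by CRT there is a unique solution modulo M = 9 · 7 · 8 = 504.
Solve pairwise, accumulating the modulus:
  Start with x ≡ 0 (mod 9).
  Combine with x ≡ 2 (mod 7): since gcd(9, 7) = 1, we get a unique residue mod 63.
    Write x = 0 + 9·t and substitute into x ≡ 2 (mod 7): 9·t ≡ 2 − 0 = 2 (mod 7).
    Reduce coefficients mod 7: 2·t ≡ 2 (mod 7).
    The inverse of 2 mod 7 is 4 (since 2·4 = 8 = 1·7 + 1), so t ≡ 4·2 = 8 ≡ 1 (mod 7).
    Then x = 0 + 9·1 = 9, valid modulo lcm(9, 7) = 63: x ≡ 9 (mod 63).
  Combine with x ≡ 6 (mod 8): since gcd(63, 8) = 1, we get a unique residue mod 504.
    Write x = 9 + 63·t and substitute into x ≡ 6 (mod 8): 63·t ≡ 6 − 9 = -3 (mod 8).
    Reduce coefficients mod 8: 7·t ≡ 5 (mod 8).
    The inverse of 7 mod 8 is 7 (since 7·7 = 49 = 6·8 + 1), so t ≡ 7·5 = 35 ≡ 3 (mod 8).
    Then x = 9 + 63·3 = 198, valid modulo lcm(63, 8) = 504: x ≡ 198 (mod 504).
Verify: 198 mod 9 = 0 ✓, 198 mod 7 = 2 ✓, 198 mod 8 = 6 ✓.

x ≡ 198 (mod 504).


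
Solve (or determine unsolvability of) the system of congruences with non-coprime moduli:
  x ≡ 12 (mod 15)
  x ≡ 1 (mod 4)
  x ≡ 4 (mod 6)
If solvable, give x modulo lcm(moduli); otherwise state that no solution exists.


Moduli 15, 4, 6 are not pairwise coprime, so CRT works modulo lcm(m_i) when all pairwise compatibility conditions hold.
Pairwise compatibility: gcd(m_i, m_j) must divide a_i - a_j for every pair.
Merge one congruence at a time:
  Start: x ≡ 12 (mod 15).
  Combine with x ≡ 1 (mod 4): gcd(15, 4) = 1; 1 - 12 = -11, which IS divisible by 1, so compatible.
    Write x = 12 + 15·t and substitute into x ≡ 1 (mod 4): 15·t ≡ 1 − 12 = -11 (mod 4).
    Reduce coefficients mod 4: 3·t ≡ 1 (mod 4).
    The inverse of 3 mod 4 is 3 (since 3·3 = 9 = 2·4 + 1), so t ≡ 3·1 = 3 ≡ 3 (mod 4).
    Then x = 12 + 15·3 = 57, valid modulo lcm(15, 4) = 60: x ≡ 57 (mod 60).
  Combine with x ≡ 4 (mod 6): gcd(60, 6) = 6, and 4 - 57 = -53 is NOT divisible by 6.
    ⇒ system is inconsistent (no integer solution).

No solution (the system is inconsistent).


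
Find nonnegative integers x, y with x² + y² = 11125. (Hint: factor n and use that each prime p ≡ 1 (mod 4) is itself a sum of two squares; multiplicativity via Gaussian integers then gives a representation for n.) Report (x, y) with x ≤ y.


Step 1: Factor n = 11125 = 5^3 · 89.
Step 2: Check the mod-4 condition on each prime factor: 5 ≡ 1 (mod 4), exponent 3; 89 ≡ 1 (mod 4), exponent 1.
All primes ≡ 3 (mod 4) appear to even exponent (or don't appear), so by the two-squares theorem n IS expressible as a sum of two squares.
Step 3: Build a representation. Group n = k² · m with k = 5 and m = 5 · 89 = 445 (a product of primes ≡ 1 (mod 4)); a representation of m scales to one of n via (k·x)² + (k·y)² = k²(x² + y²). Each prime p ≡ 1 (mod 4) is itself a sum of two squares; find a² by testing p − a² for a perfect square:
  5: 5 − 1² = 4 = 2² ⇒ 5 = 1² + 2².
  89: 89 − 1² = 88, 89 − 2² = 85, 89 − 3² = 80, 89 − 4² = 73, 89 − 5² = 64 = 8² ⇒ 89 = 5² + 8².
  Combine using the Brahmagupta–Fibonacci identity (a² + b²)(c² + d²) = (ac − bd)² + (ad + bc)² = (ac + bd)² + (ad − bc)²:
  5 · 89 = 445: from (1² + 2²)(5² + 8²), take (1·5 − 2·8, 1·8 + 2·5) = (5 − 16, 8 + 10) = (-11, 18); dropping signs (only squares matter) gives (11, 18); check 11² + 18² = 121 + 324 = 445 ✓.
  Scale by k = 5: (5·11, 5·18) = (55, 90).
Step 4: Order so x ≤ y and verify: 55² + 90² = 3025 + 8100 = 11125 = n. ✓

n = 11125 = 55² + 90² (one valid representation with x ≤ y).


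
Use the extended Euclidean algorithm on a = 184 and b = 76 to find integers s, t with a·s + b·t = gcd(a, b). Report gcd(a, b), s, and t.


Euclidean algorithm on (184, 76) — divide until remainder is 0:
  184 = 2 · 76 + 32
  76 = 2 · 32 + 12
  32 = 2 · 12 + 8
  12 = 1 · 8 + 4
  8 = 2 · 4 + 0
gcd(184, 76) = 4.
Track Bezout coefficients alongside the remainders: start with r₀ = 184 = a·1 + b·0 (s = 1, t = 0) and r₁ = 76 = a·0 + b·1 (s = 0, t = 1); each new remainder r_{k+1} = r_{k-1} − q_k·r_k inherits s_{k+1} = s_{k-1} − q_k·s_k, t_{k+1} = t_{k-1} − q_k·t_k, so r_k = a·s_k + b·t_k at every step:
  q = 2: r = 32, s = 1 − 2·0 = 1, t = 0 − 2·1 = -2  (check: 184·1 + 76·(-2) = 32)
  q = 2: r = 12, s = 0 − 2·1 = -2, t = 1 − 2·(-2) = 5  (check: 184·(-2) + 76·5 = 12)
  q = 2: r = 8, s = 1 − 2·(-2) = 5, t = -2 − 2·5 = -12  (check: 184·5 + 76·(-12) = 8)
  q = 1: r = 4, s = -2 − 1·5 = -7, t = 5 − 1·(-12) = 17  (check: 184·(-7) + 76·17 = 4)
The row with r = 4 (the gcd) gives the Bezout coefficients s = -7, t = 17.
Result: 184 · (-7) + 76 · (17) = 4.

gcd(184, 76) = 4; s = -7, t = 17 (check: 184·(-7) + 76·17 = 4).


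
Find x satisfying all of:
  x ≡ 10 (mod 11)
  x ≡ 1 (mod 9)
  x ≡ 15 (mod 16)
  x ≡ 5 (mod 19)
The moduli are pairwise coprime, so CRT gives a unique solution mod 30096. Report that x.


Product of moduli M = 11 · 9 · 16 · 19 = 30096.
Merge one congruence at a time:
  Start: x ≡ 10 (mod 11).
  Combine with x ≡ 1 (mod 9); new modulus lcm = 99.
    Write x = 10 + 11·t and substitute into x ≡ 1 (mod 9): 11·t ≡ 1 − 10 = -9 (mod 9).
    Reduce coefficients mod 9: 2·t ≡ 0 (mod 9).
    The inverse of 2 mod 9 is 5 (since 2·5 = 10 = 1·9 + 1), so t ≡ 5·0 = 0 ≡ 0 (mod 9).
    Then x = 10 + 11·0 = 10, valid modulo lcm(11, 9) = 99: x ≡ 10 (mod 99).
  Combine with x ≡ 15 (mod 16); new modulus lcm = 1584.
    Write x = 10 + 99·t and substitute into x ≡ 15 (mod 16): 99·t ≡ 15 − 10 = 5 (mod 16).
    Reduce coefficients mod 16: 3·t ≡ 5 (mod 16).
    The inverse of 3 mod 16 is 11 (since 3·11 = 33 = 2·16 + 1), so t ≡ 11·5 = 55 ≡ 7 (mod 16).
    Then x = 10 + 99·7 = 703, valid modulo lcm(99, 16) = 1584: x ≡ 703 (mod 1584).
  Combine with x ≡ 5 (mod 19); new modulus lcm = 30096.
    Write x = 703 + 1584·t and substitute into x ≡ 5 (mod 19): 1584·t ≡ 5 − 703 = -698 (mod 19).
    Reduce coefficients mod 19: 7·t ≡ 5 (mod 19).
    The inverse of 7 mod 19 is 11 (since 7·11 = 77 = 4·19 + 1), so t ≡ 11·5 = 55 ≡ 17 (mod 19).
    Then x = 703 + 1584·17 = 27631, valid modulo lcm(1584, 19) = 30096: x ≡ 27631 (mod 30096).
Verify against each original: 27631 mod 11 = 10, 27631 mod 9 = 1, 27631 mod 16 = 15, 27631 mod 19 = 5.

x ≡ 27631 (mod 30096).


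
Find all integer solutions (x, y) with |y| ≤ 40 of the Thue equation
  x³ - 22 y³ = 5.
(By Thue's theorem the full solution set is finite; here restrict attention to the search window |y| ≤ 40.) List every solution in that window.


The equation is x³ - 22y³ = 5. For fixed y, x³ = 22·y³ + 5, so a solution requires the RHS to be a perfect cube.
Strategy: iterate y from -40 to 40, compute RHS = 22·y³ + 5, and check whether it is a (positive or negative) perfect cube.
Check small values of y:
  y = 0: RHS = 5 is not a perfect cube.
  y = 1: RHS = 27 = (3)³ ⇒ x = 3 works.
  y = -1: RHS = -17 is not a perfect cube.
  y = 2: RHS = 181 is not a perfect cube.
  y = -2: RHS = -171 is not a perfect cube.
  y = 3: RHS = 599 is not a perfect cube.
  y = -3: RHS = -589 is not a perfect cube.
Continuing the search up to |y| = 40 finds no further solutions beyond those listed.
Collected solutions: (3, 1).

Solutions (with |y| ≤ 40): (3, 1).


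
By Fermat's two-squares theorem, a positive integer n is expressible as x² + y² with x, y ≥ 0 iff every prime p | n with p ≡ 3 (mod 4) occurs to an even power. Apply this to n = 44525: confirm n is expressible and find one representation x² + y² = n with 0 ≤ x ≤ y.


Step 1: Factor n = 44525 = 5^2 · 13 · 137.
Step 2: Check the mod-4 condition on each prime factor: 5 ≡ 1 (mod 4), exponent 2; 13 ≡ 1 (mod 4), exponent 1; 137 ≡ 1 (mod 4), exponent 1.
All primes ≡ 3 (mod 4) appear to even exponent (or don't appear), so by the two-squares theorem n IS expressible as a sum of two squares.
Step 3: Build a representation. Group n = k² · m with k = 5 and m = 13 · 137 = 1781 (a product of primes ≡ 1 (mod 4)); a representation of m scales to one of n via (k·x)² + (k·y)² = k²(x² + y²). Each prime p ≡ 1 (mod 4) is itself a sum of two squares; find a² by testing p − a² for a perfect square:
  13: 13 − 1² = 12, 13 − 2² = 9 = 3² ⇒ 13 = 2² + 3².
  137: 137 − 1² = 136, 137 − 2² = 133, 137 − 3² = 128, 137 − 4² = 121 = 11² ⇒ 137 = 4² + 11².
  Combine using the Brahmagupta–Fibonacci identity (a² + b²)(c² + d²) = (ac − bd)² + (ad + bc)² = (ac + bd)² + (ad − bc)²:
  13 · 137 = 1781: from (2² + 3²)(4² + 11²), take (2·4 − 3·11, 2·11 + 3·4) = (8 − 33, 22 + 12) = (-25, 34); dropping signs (only squares matter) gives (25, 34); check 25² + 34² = 625 + 1156 = 1781 ✓.
  Scale by k = 5: (5·25, 5·34) = (125, 170).
Step 4: Order so x ≤ y and verify: 125² + 170² = 15625 + 28900 = 44525 = n. ✓

n = 44525 = 125² + 170² (one valid representation with x ≤ y).


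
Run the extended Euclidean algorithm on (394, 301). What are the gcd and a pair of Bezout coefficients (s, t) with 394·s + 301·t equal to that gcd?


Euclidean algorithm on (394, 301) — divide until remainder is 0:
  394 = 1 · 301 + 93
  301 = 3 · 93 + 22
  93 = 4 · 22 + 5
  22 = 4 · 5 + 2
  5 = 2 · 2 + 1
  2 = 2 · 1 + 0
gcd(394, 301) = 1.
Track Bezout coefficients alongside the remainders: start with r₀ = 394 = a·1 + b·0 (s = 1, t = 0) and r₁ = 301 = a·0 + b·1 (s = 0, t = 1); each new remainder r_{k+1} = r_{k-1} − q_k·r_k inherits s_{k+1} = s_{k-1} − q_k·s_k, t_{k+1} = t_{k-1} − q_k·t_k, so r_k = a·s_k + b·t_k at every step:
  q = 1: r = 93, s = 1 − 1·0 = 1, t = 0 − 1·1 = -1  (check: 394·1 + 301·(-1) = 93)
  q = 3: r = 22, s = 0 − 3·1 = -3, t = 1 − 3·(-1) = 4  (check: 394·(-3) + 301·4 = 22)
  q = 4: r = 5, s = 1 − 4·(-3) = 13, t = -1 − 4·4 = -17  (check: 394·13 + 301·(-17) = 5)
  q = 4: r = 2, s = -3 − 4·13 = -55, t = 4 − 4·(-17) = 72  (check: 394·(-55) + 301·72 = 2)
  q = 2: r = 1, s = 13 − 2·(-55) = 123, t = -17 − 2·72 = -161  (check: 394·123 + 301·(-161) = 1)
The row with r = 1 (the gcd) gives the Bezout coefficients s = 123, t = -161.
Result: 394 · (123) + 301 · (-161) = 1.

gcd(394, 301) = 1; s = 123, t = -161 (check: 394·123 + 301·(-161) = 1).


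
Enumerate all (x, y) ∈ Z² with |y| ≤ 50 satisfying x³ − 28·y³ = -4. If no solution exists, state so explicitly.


The equation is x³ - 28y³ = -4. For fixed y, x³ = 28·y³ − 4, so a solution requires the RHS to be a perfect cube.
Strategy: iterate y from -50 to 50, compute RHS = 28·y³ − 4, and check whether it is a (positive or negative) perfect cube.
Check small values of y:
  y = 0: RHS = -4 is not a perfect cube.
  y = 1: RHS = 24 is not a perfect cube.
  y = -1: RHS = -32 is not a perfect cube.
  y = 2: RHS = 220 is not a perfect cube.
  y = -2: RHS = -228 is not a perfect cube.
  y = 3: RHS = 752 is not a perfect cube.
  y = -3: RHS = -760 is not a perfect cube.
Continuing the search up to |y| = 50 finds no solutions either.
No (x, y) in the scanned range satisfies the equation.

No integer solutions with |y| ≤ 50.


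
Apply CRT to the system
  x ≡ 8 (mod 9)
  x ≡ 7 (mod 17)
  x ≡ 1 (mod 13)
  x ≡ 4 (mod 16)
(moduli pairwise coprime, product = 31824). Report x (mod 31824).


Product of moduli M = 9 · 17 · 13 · 16 = 31824.
Merge one congruence at a time:
  Start: x ≡ 8 (mod 9).
  Combine with x ≡ 7 (mod 17); new modulus lcm = 153.
    Write x = 8 + 9·t and substitute into x ≡ 7 (mod 17): 9·t ≡ 7 − 8 = -1 (mod 17).
    Reduce coefficients mod 17: 9·t ≡ 16 (mod 17).
    The inverse of 9 mod 17 is 2 (since 9·2 = 18 = 1·17 + 1), so t ≡ 2·16 = 32 ≡ 15 (mod 17).
    Then x = 8 + 9·15 = 143, valid modulo lcm(9, 17) = 153: x ≡ 143 (mod 153).
  Combine with x ≡ 1 (mod 13); new modulus lcm = 1989.
    Write x = 143 + 153·t and substitute into x ≡ 1 (mod 13): 153·t ≡ 1 − 143 = -142 (mod 13).
    Reduce coefficients mod 13: 10·t ≡ 1 (mod 13).
    The inverse of 10 mod 13 is 4 (since 10·4 = 40 = 3·13 + 1), so t ≡ 4·1 = 4 ≡ 4 (mod 13).
    Then x = 143 + 153·4 = 755, valid modulo lcm(153, 13) = 1989: x ≡ 755 (mod 1989).
  Combine with x ≡ 4 (mod 16); new modulus lcm = 31824.
    Write x = 755 + 1989·t and substitute into x ≡ 4 (mod 16): 1989·t ≡ 4 − 755 = -751 (mod 16).
    Reduce coefficients mod 16: 5·t ≡ 1 (mod 16).
    The inverse of 5 mod 16 is 13 (since 5·13 = 65 = 4·16 + 1), so t ≡ 13·1 = 13 ≡ 13 (mod 16).
    Then x = 755 + 1989·13 = 26612, valid modulo lcm(1989, 16) = 31824: x ≡ 26612 (mod 31824).
Verify against each original: 26612 mod 9 = 8, 26612 mod 17 = 7, 26612 mod 13 = 1, 26612 mod 16 = 4.

x ≡ 26612 (mod 31824).


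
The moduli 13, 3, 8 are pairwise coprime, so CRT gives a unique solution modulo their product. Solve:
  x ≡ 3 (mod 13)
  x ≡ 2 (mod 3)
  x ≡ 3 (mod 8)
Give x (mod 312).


Moduli 13, 3, 8 are pairwise coprime; by CRT there is a unique solution modulo M = 13 · 3 · 8 = 312.
Solve pairwise, accumulating the modulus:
  Start with x ≡ 3 (mod 13).
  Combine with x ≡ 2 (mod 3): since gcd(13, 3) = 1, we get a unique residue mod 39.
    Write x = 3 + 13·t and substitute into x ≡ 2 (mod 3): 13·t ≡ 2 − 3 = -1 (mod 3).
    Reduce coefficients mod 3: 1·t ≡ 2 (mod 3).
    So t ≡ 2 (mod 3).
    Then x = 3 + 13·2 = 29, valid modulo lcm(13, 3) = 39: x ≡ 29 (mod 39).
  Combine with x ≡ 3 (mod 8): since gcd(39, 8) = 1, we get a unique residue mod 312.
    Write x = 29 + 39·t and substitute into x ≡ 3 (mod 8): 39·t ≡ 3 − 29 = -26 (mod 8).
    Reduce coefficients mod 8: 7·t ≡ 6 (mod 8).
    The inverse of 7 mod 8 is 7 (since 7·7 = 49 = 6·8 + 1), so t ≡ 7·6 = 42 ≡ 2 (mod 8).
    Then x = 29 + 39·2 = 107, valid modulo lcm(39, 8) = 312: x ≡ 107 (mod 312).
Verify: 107 mod 13 = 3 ✓, 107 mod 3 = 2 ✓, 107 mod 8 = 3 ✓.

x ≡ 107 (mod 312).


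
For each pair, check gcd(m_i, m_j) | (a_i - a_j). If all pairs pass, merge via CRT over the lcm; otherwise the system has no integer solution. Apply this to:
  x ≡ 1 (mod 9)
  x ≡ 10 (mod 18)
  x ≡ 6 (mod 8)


Moduli 9, 18, 8 are not pairwise coprime, so CRT works modulo lcm(m_i) when all pairwise compatibility conditions hold.
Pairwise compatibility: gcd(m_i, m_j) must divide a_i - a_j for every pair.
Merge one congruence at a time:
  Start: x ≡ 1 (mod 9).
  Combine with x ≡ 10 (mod 18): gcd(9, 18) = 9; 10 - 1 = 9, which IS divisible by 9, so compatible.
    Write x = 1 + 9·t and substitute into x ≡ 10 (mod 18): 9·t ≡ 10 − 1 = 9 (mod 18).
    Divide the congruence (and modulus) by g = 9: 1·t ≡ 1 (mod 2).
    So t ≡ 1 (mod 2).
    Then x = 1 + 9·1 = 10, valid modulo lcm(9, 18) = 18: x ≡ 10 (mod 18).
  Combine with x ≡ 6 (mod 8): gcd(18, 8) = 2; 6 - 10 = -4, which IS divisible by 2, so compatible.
    Write x = 10 + 18·t and substitute into x ≡ 6 (mod 8): 18·t ≡ 6 − 10 = -4 (mod 8).
    Divide the congruence (and modulus) by g = 2: 9·t ≡ -2 (mod 4).
    Reduce coefficients mod 4: 1·t ≡ 2 (mod 4).
    So t ≡ 2 (mod 4).
    Then x = 10 + 18·2 = 46, valid modulo lcm(18, 8) = 72: x ≡ 46 (mod 72).
Verify: 46 mod 9 = 1, 46 mod 18 = 10, 46 mod 8 = 6.

x ≡ 46 (mod 72).


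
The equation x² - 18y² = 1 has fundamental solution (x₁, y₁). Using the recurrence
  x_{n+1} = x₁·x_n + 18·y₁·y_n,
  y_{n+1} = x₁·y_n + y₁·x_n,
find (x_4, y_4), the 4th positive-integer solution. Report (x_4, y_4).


Step 1: Find the fundamental solution (x₁, y₁) of x² - 18y² = 1.
  Expand √18 as a continued fraction. a₀ = ⌊√18⌋ = 4; iterate m_{k+1} = d_k·a_k − m_k, d_{k+1} = (18 − m_{k+1}²)/d_k, a_{k+1} = ⌊(a₀ + m_{k+1})/d_{k+1}⌋ (starting m₀ = 0, d₀ = 1), with convergents p_k = a_k·p_{k-1} + p_{k-2}, q_k = a_k·q_{k-1} + q_{k-2} (p₋₁ = 1, q₋₁ = 0):
  k = 0: a₀ = 4; p₀/q₀ = 4/1; p₀² − 18·q₀² = 16 − 18 = -2.
  k = 1: m = 4, d = 2, a = ⌊(4 + 4)/2⌋ = 4; p/q = (4·4 + 1)/(4·1 + 0) = 17/4; p² − 18·q² = 289 − 288 = 1.
  The first convergent with p² − 18·q² = 1 gives the fundamental solution (x₁, y₁) = (17, 4).
Step 2: Apply the recurrence (x_{n+1}, y_{n+1}) = (x₁x_n + 18y₁y_n, x₁y_n + y₁x_n) repeatedly.
  From (x_1, y_1) = (17, 4): x_2 = 17·17 + 18·4·4 = 577; y_2 = 17·4 + 4·17 = 136.
  From (x_2, y_2) = (577, 136): x_3 = 17·577 + 18·4·136 = 19601; y_3 = 17·136 + 4·577 = 4620.
  From (x_3, y_3) = (19601, 4620): x_4 = 17·19601 + 18·4·4620 = 665857; y_4 = 17·4620 + 4·19601 = 156944.
Step 3: Verify x_4² - 18·y_4² = 443365544449 - 443365544448 = 1 (should be 1). ✓

(x_1, y_1) = (17, 4); (x_4, y_4) = (665857, 156944).


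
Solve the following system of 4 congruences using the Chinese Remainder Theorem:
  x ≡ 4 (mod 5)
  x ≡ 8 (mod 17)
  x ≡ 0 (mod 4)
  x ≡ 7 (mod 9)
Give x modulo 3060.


Product of moduli M = 5 · 17 · 4 · 9 = 3060.
Merge one congruence at a time:
  Start: x ≡ 4 (mod 5).
  Combine with x ≡ 8 (mod 17); new modulus lcm = 85.
    Write x = 4 + 5·t and substitute into x ≡ 8 (mod 17): 5·t ≡ 8 − 4 = 4 (mod 17).
    The inverse of 5 mod 17 is 7 (since 5·7 = 35 = 2·17 + 1), so t ≡ 7·4 = 28 ≡ 11 (mod 17).
    Then x = 4 + 5·11 = 59, valid modulo lcm(5, 17) = 85: x ≡ 59 (mod 85).
  Combine with x ≡ 0 (mod 4); new modulus lcm = 340.
    Write x = 59 + 85·t and substitute into x ≡ 0 (mod 4): 85·t ≡ 0 − 59 = -59 (mod 4).
    Reduce coefficients mod 4: 1·t ≡ 1 (mod 4).
    So t ≡ 1 (mod 4).
    Then x = 59 + 85·1 = 144, valid modulo lcm(85, 4) = 340: x ≡ 144 (mod 340).
  Combine with x ≡ 7 (mod 9); new modulus lcm = 3060.
    Write x = 144 + 340·t and substitute into x ≡ 7 (mod 9): 340·t ≡ 7 − 144 = -137 (mod 9).
    Reduce coefficients mod 9: 7·t ≡ 7 (mod 9).
    The inverse of 7 mod 9 is 4 (since 7·4 = 28 = 3·9 + 1), so t ≡ 4·7 = 28 ≡ 1 (mod 9).
    Then x = 144 + 340·1 = 484, valid modulo lcm(340, 9) = 3060: x ≡ 484 (mod 3060).
Verify against each original: 484 mod 5 = 4, 484 mod 17 = 8, 484 mod 4 = 0, 484 mod 9 = 7.

x ≡ 484 (mod 3060).


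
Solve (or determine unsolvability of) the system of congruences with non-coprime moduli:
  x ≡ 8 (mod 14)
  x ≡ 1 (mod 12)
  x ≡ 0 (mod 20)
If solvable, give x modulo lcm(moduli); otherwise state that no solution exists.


Moduli 14, 12, 20 are not pairwise coprime, so CRT works modulo lcm(m_i) when all pairwise compatibility conditions hold.
Pairwise compatibility: gcd(m_i, m_j) must divide a_i - a_j for every pair.
Merge one congruence at a time:
  Start: x ≡ 8 (mod 14).
  Combine with x ≡ 1 (mod 12): gcd(14, 12) = 2, and 1 - 8 = -7 is NOT divisible by 2.
    ⇒ system is inconsistent (no integer solution).

No solution (the system is inconsistent).


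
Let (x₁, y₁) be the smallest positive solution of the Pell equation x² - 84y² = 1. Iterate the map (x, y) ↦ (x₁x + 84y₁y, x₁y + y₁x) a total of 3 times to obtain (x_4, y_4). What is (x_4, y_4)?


Step 1: Find the fundamental solution (x₁, y₁) of x² - 84y² = 1.
  Expand √84 as a continued fraction. a₀ = ⌊√84⌋ = 9; iterate m_{k+1} = d_k·a_k − m_k, d_{k+1} = (84 − m_{k+1}²)/d_k, a_{k+1} = ⌊(a₀ + m_{k+1})/d_{k+1}⌋ (starting m₀ = 0, d₀ = 1), with convergents p_k = a_k·p_{k-1} + p_{k-2}, q_k = a_k·q_{k-1} + q_{k-2} (p₋₁ = 1, q₋₁ = 0):
  k = 0: a₀ = 9; p₀/q₀ = 9/1; p₀² − 84·q₀² = 81 − 84 = -3.
  k = 1: m = 9, d = 3, a = ⌊(9 + 9)/3⌋ = 6; p/q = (6·9 + 1)/(6·1 + 0) = 55/6; p² − 84·q² = 3025 − 3024 = 1.
  The first convergent with p² − 84·q² = 1 gives the fundamental solution (x₁, y₁) = (55, 6).
Step 2: Apply the recurrence (x_{n+1}, y_{n+1}) = (x₁x_n + 84y₁y_n, x₁y_n + y₁x_n) repeatedly.
  From (x_1, y_1) = (55, 6): x_2 = 55·55 + 84·6·6 = 6049; y_2 = 55·6 + 6·55 = 660.
  From (x_2, y_2) = (6049, 660): x_3 = 55·6049 + 84·6·660 = 665335; y_3 = 55·660 + 6·6049 = 72594.
  From (x_3, y_3) = (665335, 72594): x_4 = 55·665335 + 84·6·72594 = 73180801; y_4 = 55·72594 + 6·665335 = 7984680.
Step 3: Verify x_4² - 84·y_4² = 5355429635001601 - 5355429635001600 = 1 (should be 1). ✓

(x_1, y_1) = (55, 6); (x_4, y_4) = (73180801, 7984680).


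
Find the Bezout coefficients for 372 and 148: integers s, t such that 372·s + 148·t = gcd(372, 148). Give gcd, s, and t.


Euclidean algorithm on (372, 148) — divide until remainder is 0:
  372 = 2 · 148 + 76
  148 = 1 · 76 + 72
  76 = 1 · 72 + 4
  72 = 18 · 4 + 0
gcd(372, 148) = 4.
Track Bezout coefficients alongside the remainders: start with r₀ = 372 = a·1 + b·0 (s = 1, t = 0) and r₁ = 148 = a·0 + b·1 (s = 0, t = 1); each new remainder r_{k+1} = r_{k-1} − q_k·r_k inherits s_{k+1} = s_{k-1} − q_k·s_k, t_{k+1} = t_{k-1} − q_k·t_k, so r_k = a·s_k + b·t_k at every step:
  q = 2: r = 76, s = 1 − 2·0 = 1, t = 0 − 2·1 = -2  (check: 372·1 + 148·(-2) = 76)
  q = 1: r = 72, s = 0 − 1·1 = -1, t = 1 − 1·(-2) = 3  (check: 372·(-1) + 148·3 = 72)
  q = 1: r = 4, s = 1 − 1·(-1) = 2, t = -2 − 1·3 = -5  (check: 372·2 + 148·(-5) = 4)
The row with r = 4 (the gcd) gives the Bezout coefficients s = 2, t = -5.
Result: 372 · (2) + 148 · (-5) = 4.

gcd(372, 148) = 4; s = 2, t = -5 (check: 372·2 + 148·(-5) = 4).


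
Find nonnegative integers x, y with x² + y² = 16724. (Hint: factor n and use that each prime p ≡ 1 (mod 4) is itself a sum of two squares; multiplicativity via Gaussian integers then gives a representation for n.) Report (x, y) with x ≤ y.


Step 1: Factor n = 16724 = 2^2 · 37 · 113.
Step 2: Check the mod-4 condition on each prime factor: 2 = 2 (special); 37 ≡ 1 (mod 4), exponent 1; 113 ≡ 1 (mod 4), exponent 1.
All primes ≡ 3 (mod 4) appear to even exponent (or don't appear), so by the two-squares theorem n IS expressible as a sum of two squares.
Step 3: Build a representation. Group n = k² · m with k = 2 and m = 37 · 113 = 4181 (a product of primes ≡ 1 (mod 4)); a representation of m scales to one of n via (k·x)² + (k·y)² = k²(x² + y²). Each prime p ≡ 1 (mod 4) is itself a sum of two squares; find a² by testing p − a² for a perfect square:
  37: 37 − 1² = 36 = 6² ⇒ 37 = 1² + 6².
  113: 113 − 1² = 112, 113 − 2² = 109, 113 − 3² = 104, 113 − 4² = 97, 113 − 5² = 88, 113 − 6² = 77, 113 − 7² = 64 = 8² ⇒ 113 = 7² + 8².
  Combine using the Brahmagupta–Fibonacci identity (a² + b²)(c² + d²) = (ac − bd)² + (ad + bc)² = (ac + bd)² + (ad − bc)²:
  37 · 113 = 4181: from (1² + 6²)(7² + 8²), take (1·7 − 6·8, 1·8 + 6·7) = (7 − 48, 8 + 42) = (-41, 50); dropping signs (only squares matter) gives (41, 50); check 41² + 50² = 1681 + 2500 = 4181 ✓.
  Scale by k = 2: (2·41, 2·50) = (82, 100).
Step 4: Order so x ≤ y and verify: 82² + 100² = 6724 + 10000 = 16724 = n. ✓

n = 16724 = 82² + 100² (one valid representation with x ≤ y).


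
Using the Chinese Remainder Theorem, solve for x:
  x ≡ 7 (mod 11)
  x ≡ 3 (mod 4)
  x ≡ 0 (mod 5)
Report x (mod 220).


Moduli 11, 4, 5 are pairwise coprime; by CRT there is a unique solution modulo M = 11 · 4 · 5 = 220.
Solve pairwise, accumulating the modulus:
  Start with x ≡ 7 (mod 11).
  Combine with x ≡ 3 (mod 4): since gcd(11, 4) = 1, we get a unique residue mod 44.
    Write x = 7 + 11·t and substitute into x ≡ 3 (mod 4): 11·t ≡ 3 − 7 = -4 (mod 4).
    Reduce coefficients mod 4: 3·t ≡ 0 (mod 4).
    The inverse of 3 mod 4 is 3 (since 3·3 = 9 = 2·4 + 1), so t ≡ 3·0 = 0 ≡ 0 (mod 4).
    Then x = 7 + 11·0 = 7, valid modulo lcm(11, 4) = 44: x ≡ 7 (mod 44).
  Combine with x ≡ 0 (mod 5): since gcd(44, 5) = 1, we get a unique residue mod 220.
    Write x = 7 + 44·t and substitute into x ≡ 0 (mod 5): 44·t ≡ 0 − 7 = -7 (mod 5).
    Reduce coefficients mod 5: 4·t ≡ 3 (mod 5).
    The inverse of 4 mod 5 is 4 (since 4·4 = 16 = 3·5 + 1), so t ≡ 4·3 = 12 ≡ 2 (mod 5).
    Then x = 7 + 44·2 = 95, valid modulo lcm(44, 5) = 220: x ≡ 95 (mod 220).
Verify: 95 mod 11 = 7 ✓, 95 mod 4 = 3 ✓, 95 mod 5 = 0 ✓.

x ≡ 95 (mod 220).


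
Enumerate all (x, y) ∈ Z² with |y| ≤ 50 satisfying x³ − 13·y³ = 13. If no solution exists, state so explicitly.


The equation is x³ - 13y³ = 13. For fixed y, x³ = 13·y³ + 13, so a solution requires the RHS to be a perfect cube.
Strategy: iterate y from -50 to 50, compute RHS = 13·y³ + 13, and check whether it is a (positive or negative) perfect cube.
Check small values of y:
  y = 0: RHS = 13 is not a perfect cube.
  y = 1: RHS = 26 is not a perfect cube.
  y = -1: RHS = 0 = (0)³ ⇒ x = 0 works.
  y = 2: RHS = 117 is not a perfect cube.
  y = -2: RHS = -91 is not a perfect cube.
  y = 3: RHS = 364 is not a perfect cube.
  y = -3: RHS = -338 is not a perfect cube.
Continuing the search up to |y| = 50 finds no further solutions beyond those listed.
Collected solutions: (0, -1).

Solutions (with |y| ≤ 50): (0, -1).


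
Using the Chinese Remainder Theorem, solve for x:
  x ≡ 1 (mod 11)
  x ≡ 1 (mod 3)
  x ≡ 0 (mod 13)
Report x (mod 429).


Moduli 11, 3, 13 are pairwise coprime; by CRT there is a unique solution modulo M = 11 · 3 · 13 = 429.
Solve pairwise, accumulating the modulus:
  Start with x ≡ 1 (mod 11).
  Combine with x ≡ 1 (mod 3): since gcd(11, 3) = 1, we get a unique residue mod 33.
    Write x = 1 + 11·t and substitute into x ≡ 1 (mod 3): 11·t ≡ 1 − 1 = 0 (mod 3).
    Reduce coefficients mod 3: 2·t ≡ 0 (mod 3).
    The inverse of 2 mod 3 is 2 (since 2·2 = 4 = 1·3 + 1), so t ≡ 2·0 = 0 ≡ 0 (mod 3).
    Then x = 1 + 11·0 = 1, valid modulo lcm(11, 3) = 33: x ≡ 1 (mod 33).
  Combine with x ≡ 0 (mod 13): since gcd(33, 13) = 1, we get a unique residue mod 429.
    Write x = 1 + 33·t and substitute into x ≡ 0 (mod 13): 33·t ≡ 0 − 1 = -1 (mod 13).
    Reduce coefficients mod 13: 7·t ≡ 12 (mod 13).
    The inverse of 7 mod 13 is 2 (since 7·2 = 14 = 1·13 + 1), so t ≡ 2·12 = 24 ≡ 11 (mod 13).
    Then x = 1 + 33·11 = 364, valid modulo lcm(33, 13) = 429: x ≡ 364 (mod 429).
Verify: 364 mod 11 = 1 ✓, 364 mod 3 = 1 ✓, 364 mod 13 = 0 ✓.

x ≡ 364 (mod 429).


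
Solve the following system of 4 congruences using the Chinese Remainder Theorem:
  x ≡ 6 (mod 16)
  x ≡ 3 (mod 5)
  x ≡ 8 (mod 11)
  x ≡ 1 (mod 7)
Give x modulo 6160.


Product of moduli M = 16 · 5 · 11 · 7 = 6160.
Merge one congruence at a time:
  Start: x ≡ 6 (mod 16).
  Combine with x ≡ 3 (mod 5); new modulus lcm = 80.
    Write x = 6 + 16·t and substitute into x ≡ 3 (mod 5): 16·t ≡ 3 − 6 = -3 (mod 5).
    Reduce coefficients mod 5: 1·t ≡ 2 (mod 5).
    So t ≡ 2 (mod 5).
    Then x = 6 + 16·2 = 38, valid modulo lcm(16, 5) = 80: x ≡ 38 (mod 80).
  Combine with x ≡ 8 (mod 11); new modulus lcm = 880.
    Write x = 38 + 80·t and substitute into x ≡ 8 (mod 11): 80·t ≡ 8 − 38 = -30 (mod 11).
    Reduce coefficients mod 11: 3·t ≡ 3 (mod 11).
    The inverse of 3 mod 11 is 4 (since 3·4 = 12 = 1·11 + 1), so t ≡ 4·3 = 12 ≡ 1 (mod 11).
    Then x = 38 + 80·1 = 118, valid modulo lcm(80, 11) = 880: x ≡ 118 (mod 880).
  Combine with x ≡ 1 (mod 7); new modulus lcm = 6160.
    Write x = 118 + 880·t and substitute into x ≡ 1 (mod 7): 880·t ≡ 1 − 118 = -117 (mod 7).
    Reduce coefficients mod 7: 5·t ≡ 2 (mod 7).
    The inverse of 5 mod 7 is 3 (since 5·3 = 15 = 2·7 + 1), so t ≡ 3·2 = 6 ≡ 6 (mod 7).
    Then x = 118 + 880·6 = 5398, valid modulo lcm(880, 7) = 6160: x ≡ 5398 (mod 6160).
Verify against each original: 5398 mod 16 = 6, 5398 mod 5 = 3, 5398 mod 11 = 8, 5398 mod 7 = 1.

x ≡ 5398 (mod 6160).


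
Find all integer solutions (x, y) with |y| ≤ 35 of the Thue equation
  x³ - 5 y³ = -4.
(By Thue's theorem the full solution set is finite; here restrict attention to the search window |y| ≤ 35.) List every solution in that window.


The equation is x³ - 5y³ = -4. For fixed y, x³ = 5·y³ − 4, so a solution requires the RHS to be a perfect cube.
Strategy: iterate y from -35 to 35, compute RHS = 5·y³ − 4, and check whether it is a (positive or negative) perfect cube.
Check small values of y:
  y = 0: RHS = -4 is not a perfect cube.
  y = 1: RHS = 1 = (1)³ ⇒ x = 1 works.
  y = -1: RHS = -9 is not a perfect cube.
  y = 2: RHS = 36 is not a perfect cube.
  y = -2: RHS = -44 is not a perfect cube.
  y = 3: RHS = 131 is not a perfect cube.
  y = -3: RHS = -139 is not a perfect cube.
Continuing the search up to |y| = 35 finds no further solutions beyond those listed.
Collected solutions: (1, 1).

Solutions (with |y| ≤ 35): (1, 1).
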